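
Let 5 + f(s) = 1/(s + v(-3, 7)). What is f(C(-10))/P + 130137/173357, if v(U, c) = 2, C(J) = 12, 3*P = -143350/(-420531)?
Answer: -14829540516069/347910163300 ≈ -42.625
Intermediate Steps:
P = 143350/1261593 (P = (-143350/(-420531))/3 = (-143350*(-1/420531))/3 = (⅓)*(143350/420531) = 143350/1261593 ≈ 0.11363)
f(s) = -5 + 1/(2 + s) (f(s) = -5 + 1/(s + 2) = -5 + 1/(2 + s))
f(C(-10))/P + 130137/173357 = ((-9 - 5*12)/(2 + 12))/(143350/1261593) + 130137/173357 = ((-9 - 60)/14)*(1261593/143350) + 130137*(1/173357) = ((1/14)*(-69))*(1261593/143350) + 130137/173357 = -69/14*1261593/143350 + 130137/173357 = -87049917/2006900 + 130137/173357 = -14829540516069/347910163300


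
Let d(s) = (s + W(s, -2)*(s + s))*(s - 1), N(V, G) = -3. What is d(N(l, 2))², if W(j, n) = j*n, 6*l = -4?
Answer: 24336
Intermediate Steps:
l = -⅔ (l = (⅙)*(-4) = -⅔ ≈ -0.66667)
d(s) = (-1 + s)*(s - 4*s²) (d(s) = (s + (s*(-2))*(s + s))*(s - 1) = (s + (-2*s)*(2*s))*(-1 + s) = (s - 4*s²)*(-1 + s) = (-1 + s)*(s - 4*s²))
d(N(l, 2))² = (-3*(-1 - 4*(-3)² + 5*(-3)))² = (-3*(-1 - 4*9 - 15))² = (-3*(-1 - 36 - 15))² = (-3*(-52))² = 156² = 24336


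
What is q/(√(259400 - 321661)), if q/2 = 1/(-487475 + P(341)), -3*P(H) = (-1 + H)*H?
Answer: 6*I*√62261/98270583265 ≈ 1.5235e-8*I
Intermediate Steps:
P(H) = -H*(-1 + H)/3 (P(H) = -(-1 + H)*H/3 = -H*(-1 + H)/3)
q = -6/1578365 (q = 2/(-487475 + (⅓)*341*(1 - 1*341)) = 2/(-487475 + (⅓)*341*(1 - 341)) = 2/(-487475 + (⅓)*341*(-340)) = 2/(-487475 - 115940/3) = 2/(-1578365/3) = 2*(-3/1578365) = -6/1578365 ≈ -3.8014e-6)
q/(√(259400 - 321661)) = -6/(1578365*√(259400 - 321661)) = -6*(-I*√62261/62261)/1578365 = -(-6)*I*√62261/98270583265 = 6*I*√62261/98270583265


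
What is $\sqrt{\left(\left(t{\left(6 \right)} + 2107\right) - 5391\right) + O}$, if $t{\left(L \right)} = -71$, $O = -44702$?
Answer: $i \sqrt{48057} \approx 219.22 i$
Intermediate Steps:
$\sqrt{\left(\left(t{\left(6 \right)} + 2107\right) - 5391\right) + O} = \sqrt{\left(\left(-71 + 2107\right) - 5391\right) - 44702} = \sqrt{\left(2036 - 5391\right) - 44702} = \sqrt{-3355 - 44702} = \sqrt{-48057} = i \sqrt{48057}$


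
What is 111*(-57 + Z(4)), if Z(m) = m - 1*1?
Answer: -5994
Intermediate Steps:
Z(m) = -1 + m (Z(m) = m - 1 = -1 + m)
111*(-57 + Z(4)) = 111*(-57 + (-1 + 4)) = 111*(-57 + 3) = 111*(-54) = -5994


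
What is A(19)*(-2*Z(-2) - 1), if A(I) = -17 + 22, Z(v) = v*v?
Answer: -45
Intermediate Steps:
Z(v) = v**2
A(I) = 5
A(19)*(-2*Z(-2) - 1) = 5*(-2*(-2)**2 - 1) = 5*(-2*4 - 1) = 5*(-8 - 1) = 5*(-9) = -45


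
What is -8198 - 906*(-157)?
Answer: 134044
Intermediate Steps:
-8198 - 906*(-157) = -8198 + 142242 = 134044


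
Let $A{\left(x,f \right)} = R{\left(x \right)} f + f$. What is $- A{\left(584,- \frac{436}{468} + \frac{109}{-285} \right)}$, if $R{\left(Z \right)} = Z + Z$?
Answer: $\frac{17074414}{11115} \approx 1536.2$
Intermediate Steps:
$R{\left(Z \right)} = 2 Z$
$A{\left(x,f \right)} = f + 2 f x$ ($A{\left(x,f \right)} = 2 x f + f = 2 f x + f = f + 2 f x$)
$- A{\left(584,- \frac{436}{468} + \frac{109}{-285} \right)} = - \left(- \frac{436}{468} + \frac{109}{-285}\right) \left(1 + 2 \cdot 584\right) = - \left(\left(-436\right) \frac{1}{468} + 109 \left(- \frac{1}{285}\right)\right) \left(1 + 1168\right) = - \left(- \frac{109}{117} - \frac{109}{285}\right) 1169 = - \frac{\left(-14606\right) 1169}{11115} = \left(-1\right) \left(- \frac{17074414}{11115}\right) = \frac{17074414}{11115}$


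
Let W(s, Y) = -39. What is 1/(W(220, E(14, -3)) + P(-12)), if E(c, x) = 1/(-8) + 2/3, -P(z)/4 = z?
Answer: ⅑ ≈ 0.11111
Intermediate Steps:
P(z) = -4*z
E(c, x) = 13/24 (E(c, x) = 1*(-⅛) + 2*(⅓) = -⅛ + ⅔ = 13/24)
1/(W(220, E(14, -3)) + P(-12)) = 1/(-39 - 4*(-12)) = 1/(-39 + 48) = 1/9 = ⅑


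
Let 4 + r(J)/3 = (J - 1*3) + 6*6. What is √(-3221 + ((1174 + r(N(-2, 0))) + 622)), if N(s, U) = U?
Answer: I*√1338 ≈ 36.579*I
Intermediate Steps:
r(J) = 87 + 3*J (r(J) = -12 + 3*((J - 1*3) + 6*6) = -12 + 3*((J - 3) + 36) = -12 + 3*((-3 + J) + 36) = -12 + 3*(33 + J) = -12 + (99 + 3*J) = 87 + 3*J)
√(-3221 + ((1174 + r(N(-2, 0))) + 622)) = √(-3221 + ((1174 + (87 + 3*0)) + 622)) = √(-3221 + ((1174 + (87 + 0)) + 622)) = √(-3221 + ((1174 + 87) + 622)) = √(-3221 + (1261 + 622)) = √(-3221 + 1883) = √(-1338) = I*√1338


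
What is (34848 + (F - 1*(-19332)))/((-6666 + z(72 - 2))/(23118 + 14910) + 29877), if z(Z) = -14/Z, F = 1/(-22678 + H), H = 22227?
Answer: 4646104935060/2562031531499 ≈ 1.8134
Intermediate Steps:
F = -1/451 (F = 1/(-22678 + 22227) = 1/(-451) = -1/451 ≈ -0.0022173)
(34848 + (F - 1*(-19332)))/((-6666 + z(72 - 2))/(23118 + 14910) + 29877) = (34848 + (-1/451 - 1*(-19332)))/((-6666 - 14/(72 - 2))/(23118 + 14910) + 29877) = (34848 + (-1/451 + 19332))/((-6666 - 14/70)/38028 + 29877) = (34848 + 8718731/451)/((-6666 - 14*1/70)*(1/38028) + 29877) = 24435179/(451*((-6666 - ⅕)*(1/38028) + 29877)) = 24435179/(451*(-33331/5*1/38028 + 29877)) = 24435179/(451*(-33331/190140 + 29877)) = 24435179/(451*(5680779449/190140)) = (24435179/451)*(190140/5680779449) = 4646104935060/2562031531499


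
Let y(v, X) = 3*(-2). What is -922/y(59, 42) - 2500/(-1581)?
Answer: 245447/1581 ≈ 155.25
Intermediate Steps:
y(v, X) = -6
-922/y(59, 42) - 2500/(-1581) = -922/(-6) - 2500/(-1581) = -922*(-⅙) - 2500*(-1/1581) = 461/3 + 2500/1581 = 245447/1581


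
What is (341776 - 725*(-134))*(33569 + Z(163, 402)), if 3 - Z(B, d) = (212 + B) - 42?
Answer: 14589461314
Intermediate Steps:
Z(B, d) = -167 - B (Z(B, d) = 3 - ((212 + B) - 42) = 3 - (170 + B) = 3 + (-170 - B) = -167 - B)
(341776 - 725*(-134))*(33569 + Z(163, 402)) = (341776 - 725*(-134))*(33569 + (-167 - 1*163)) = (341776 + 97150)*(33569 + (-167 - 163)) = 438926*(33569 - 330) = 438926*33239 = 14589461314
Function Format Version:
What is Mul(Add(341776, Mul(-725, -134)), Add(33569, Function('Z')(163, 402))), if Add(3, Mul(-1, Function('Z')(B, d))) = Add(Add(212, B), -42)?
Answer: 14589461314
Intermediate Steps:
Function('Z')(B, d) = Add(-167, Mul(-1, B)) (Function('Z')(B, d) = Add(3, Mul(-1, Add(Add(212, B), -42))) = Add(3, Mul(-1, Add(170, B))) = Add(3, Add(-170, Mul(-1, B))) = Add(-167, Mul(-1, B)))
Mul(Add(341776, Mul(-725, -134)), Add(33569, Function('Z')(163, 402))) = Mul(Add(341776, Mul(-725, -134)), Add(33569, Add(-167, Mul(-1, 163)))) = Mul(Add(341776, 97150), Add(33569, Add(-167, -163))) = Mul(438926, Add(33569, -330)) = Mul(438926, 33239) = 14589461314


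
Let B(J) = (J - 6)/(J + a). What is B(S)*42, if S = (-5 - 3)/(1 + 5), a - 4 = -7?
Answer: 924/13 ≈ 71.077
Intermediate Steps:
a = -3 (a = 4 - 7 = -3)
S = -4/3 (S = -8/6 = -8*1/6 = -4/3 ≈ -1.3333)
B(J) = (-6 + J)/(-3 + J) (B(J) = (J - 6)/(J - 3) = (-6 + J)/(-3 + J))
B(S)*42 = ((-6 - 4/3)/(-3 - 4/3))*42 = (-22/3/(-13/3))*42 = -3/13*(-22/3)*42 = (22/13)*42 = 924/13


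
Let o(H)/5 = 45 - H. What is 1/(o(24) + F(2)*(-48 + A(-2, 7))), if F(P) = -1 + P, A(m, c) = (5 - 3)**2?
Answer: 1/61 ≈ 0.016393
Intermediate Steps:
A(m, c) = 4 (A(m, c) = 2**2 = 4)
o(H) = 225 - 5*H (o(H) = 5*(45 - H) = 225 - 5*H)
1/(o(24) + F(2)*(-48 + A(-2, 7))) = 1/((225 - 5*24) + (-1 + 2)*(-48 + 4)) = 1/((225 - 120) + 1*(-44)) = 1/(105 - 44) = 1/61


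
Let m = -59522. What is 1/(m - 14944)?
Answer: -1/74466 ≈ -1.3429e-5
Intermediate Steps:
1/(m - 14944) = 1/(-59522 - 14944) = 1/(-74466) = -1/74466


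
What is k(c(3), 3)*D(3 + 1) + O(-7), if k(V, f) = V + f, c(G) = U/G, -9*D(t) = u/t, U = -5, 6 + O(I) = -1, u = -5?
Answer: -184/27 ≈ -6.8148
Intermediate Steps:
O(I) = -7 (O(I) = -6 - 1 = -7)
D(t) = 5/(9*t) (D(t) = -(-5)/(9*t) = 5/(9*t))
c(G) = -5/G
k(c(3), 3)*D(3 + 1) + O(-7) = (-5/3 + 3)*(5/(9*(3 + 1))) - 7 = (-5*1/3 + 3)*((5/9)/4) - 7 = (-5/3 + 3)*((5/9)*(1/4)) - 7 = (4/3)*(5/36) - 7 = 5/27 - 7 = -184/27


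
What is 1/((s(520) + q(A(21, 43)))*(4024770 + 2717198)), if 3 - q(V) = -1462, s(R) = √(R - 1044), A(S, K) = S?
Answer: 1465/14473313062032 - I*√131/7236656531016 ≈ 1.0122e-10 - 1.5816e-12*I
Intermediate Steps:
s(R) = √(-1044 + R)
q(V) = 1465 (q(V) = 3 - 1*(-1462) = 3 + 1462 = 1465)
1/((s(520) + q(A(21, 43)))*(4024770 + 2717198)) = 1/((√(-1044 + 520) + 1465)*(4024770 + 2717198)) = 1/((√(-524) + 1465)*6741968) = 1/((2*I*√131 + 1465)*6741968) = 1/((1465 + 2*I*√131)*6741968) = 1/(9876983120 + 13483936*I*√131)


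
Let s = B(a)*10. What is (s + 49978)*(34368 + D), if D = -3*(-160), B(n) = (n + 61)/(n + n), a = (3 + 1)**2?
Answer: 1742471874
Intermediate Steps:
a = 16 (a = 4**2 = 16)
B(n) = (61 + n)/(2*n) (B(n) = (61 + n)/((2*n)) = (61 + n)*(1/(2*n)) = (61 + n)/(2*n))
D = 480
s = 385/16 (s = ((1/2)*(61 + 16)/16)*10 = ((1/2)*(1/16)*77)*10 = (77/32)*10 = 385/16 ≈ 24.063)
(s + 49978)*(34368 + D) = (385/16 + 49978)*(34368 + 480) = (800033/16)*34848 = 1742471874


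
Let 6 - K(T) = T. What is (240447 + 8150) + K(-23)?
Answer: 248626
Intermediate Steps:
K(T) = 6 - T
(240447 + 8150) + K(-23) = (240447 + 8150) + (6 - 1*(-23)) = 248597 + (6 + 23) = 248597 + 29 = 248626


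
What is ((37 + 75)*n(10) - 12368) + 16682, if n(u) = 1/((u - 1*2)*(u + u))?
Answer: 43147/10 ≈ 4314.7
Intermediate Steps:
n(u) = 1/(2*u*(-2 + u)) (n(u) = 1/((u - 2)*(2*u)) = 1/((-2 + u)*(2*u)) = 1/(2*u*(-2 + u)))
((37 + 75)*n(10) - 12368) + 16682 = ((37 + 75)*((½)/(10*(-2 + 10))) - 12368) + 16682 = (112*((½)*(⅒)/8) - 12368) + 16682 = (112*((½)*(⅒)*(⅛)) - 12368) + 16682 = (112*(1/160) - 12368) + 16682 = (7/10 - 12368) + 16682 = -123673/10 + 16682 = 43147/10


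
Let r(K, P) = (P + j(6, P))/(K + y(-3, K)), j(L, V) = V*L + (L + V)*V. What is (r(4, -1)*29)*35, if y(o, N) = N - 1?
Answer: -1740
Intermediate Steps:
j(L, V) = L*V + V*(L + V)
y(o, N) = -1 + N
r(K, P) = (P + P*(12 + P))/(-1 + 2*K) (r(K, P) = (P + P*(P + 2*6))/(K + (-1 + K)) = (P + P*(P + 12))/(-1 + 2*K) = (P + P*(12 + P))/(-1 + 2*K))
(r(4, -1)*29)*35 = (-(13 - 1)/(-1 + 2*4)*29)*35 = (-1*12/(-1 + 8)*29)*35 = (-1*12/7*29)*35 = (-1*⅐*12*29)*35 = -12/7*29*35 = -348/7*35 = -1740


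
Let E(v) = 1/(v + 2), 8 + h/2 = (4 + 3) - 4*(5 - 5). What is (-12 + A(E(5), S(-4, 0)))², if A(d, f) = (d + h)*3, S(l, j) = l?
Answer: 15129/49 ≈ 308.75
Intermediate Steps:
h = -2 (h = -16 + 2*((4 + 3) - 4*(5 - 5)) = -16 + 2*(7 - 4*0) = -16 + 2*(7 + 0) = -16 + 2*7 = -16 + 14 = -2)
E(v) = 1/(2 + v)
A(d, f) = -6 + 3*d (A(d, f) = (d - 2)*3 = (-2 + d)*3 = -6 + 3*d)
(-12 + A(E(5), S(-4, 0)))² = (-12 + (-6 + 3/(2 + 5)))² = (-12 + (-6 + 3/7))² = (-12 - 39/7)² = (-123/7)² = 15129/49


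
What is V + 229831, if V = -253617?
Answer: -23786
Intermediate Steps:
V + 229831 = -253617 + 229831 = -23786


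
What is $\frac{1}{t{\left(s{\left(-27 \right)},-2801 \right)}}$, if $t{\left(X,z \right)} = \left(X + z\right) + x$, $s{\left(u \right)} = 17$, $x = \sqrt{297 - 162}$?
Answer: $- \frac{928}{2583507} - \frac{\sqrt{15}}{2583507} \approx -0.0003607$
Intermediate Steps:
$x = 3 \sqrt{15}$ ($x = \sqrt{135} = 3 \sqrt{15} \approx 11.619$)
$t{\left(X,z \right)} = X + z + 3 \sqrt{15}$ ($t{\left(X,z \right)} = \left(X + z\right) + 3 \sqrt{15} = X + z + 3 \sqrt{15}$)
$\frac{1}{t{\left(s{\left(-27 \right)},-2801 \right)}} = \frac{1}{17 - 2801 + 3 \sqrt{15}} = \frac{1}{-2784 + 3 \sqrt{15}}$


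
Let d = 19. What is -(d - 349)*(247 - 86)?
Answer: 53130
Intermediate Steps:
-(d - 349)*(247 - 86) = -(19 - 349)*(247 - 86) = -(-330)*161 = -1*(-53130) = 53130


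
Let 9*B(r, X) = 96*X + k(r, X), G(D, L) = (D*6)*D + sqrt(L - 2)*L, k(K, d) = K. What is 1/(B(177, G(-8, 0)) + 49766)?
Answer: 3/161645 ≈ 1.8559e-5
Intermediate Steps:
G(D, L) = 6*D**2 + L*sqrt(-2 + L) (G(D, L) = (6*D)*D + sqrt(-2 + L)*L = 6*D**2 + L*sqrt(-2 + L))
B(r, X) = r/9 + 32*X/3 (B(r, X) = (96*X + r)/9 = (r + 96*X)/9 = r/9 + 32*X/3)
1/(B(177, G(-8, 0)) + 49766) = 1/(((1/9)*177 + 32*(6*(-8)**2 + 0*sqrt(-2 + 0))/3) + 49766) = 1/((59/3 + 32*(6*64 + 0*sqrt(-2))/3) + 49766) = 1/((59/3 + 32*(384 + 0*(I*sqrt(2)))/3) + 49766) = 1/((59/3 + 32*(384 + 0)/3) + 49766) = 1/((59/3 + (32/3)*384) + 49766) = 1/((59/3 + 4096) + 49766) = 1/(12347/3 + 49766) = 1/(161645/3) = 3/161645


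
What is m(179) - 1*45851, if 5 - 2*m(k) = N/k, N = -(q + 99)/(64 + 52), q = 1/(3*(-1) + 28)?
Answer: -5949988778/129775 ≈ -45849.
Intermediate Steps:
q = 1/25 (q = 1/(-3 + 28) = 1/25 ≈ 0.040000)
N = -619/725 (N = -(1/25 + 99)/(64 + 52) = -2476/(25*116) = -1*619/725 = -619/725 ≈ -0.85379)
m(k) = 5/2 + 619/(1450*k) (m(k) = 5/2 - (-619)/(1450*k) = 5/2 + 619/(1450*k))
m(179) - 1*45851 = (1/1450)*(619 + 3625*179)/179 - 1*45851 = (1/1450)*(1/179)*(619 + 648875) - 45851 = (1/1450)*(1/179)*649494 - 45851 = 324747/129775 - 45851 = -5949988778/129775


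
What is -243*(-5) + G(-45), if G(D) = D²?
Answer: 3240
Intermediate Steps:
-243*(-5) + G(-45) = -243*(-5) + (-45)² = 1215 + 2025 = 3240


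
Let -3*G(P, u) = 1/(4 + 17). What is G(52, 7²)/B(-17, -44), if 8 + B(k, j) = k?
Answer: 1/1575 ≈ 0.00063492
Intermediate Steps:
B(k, j) = -8 + k
G(P, u) = -1/63 (G(P, u) = -1/(3*(4 + 17)) = -⅓/21 = -⅓*1/21 = -1/63)
G(52, 7²)/B(-17, -44) = -1/(63*(-8 - 17)) = -1/63/(-25) = -1/63*(-1/25) = 1/1575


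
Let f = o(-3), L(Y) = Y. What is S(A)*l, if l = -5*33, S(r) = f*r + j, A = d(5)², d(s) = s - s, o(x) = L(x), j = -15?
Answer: 2475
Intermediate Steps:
o(x) = x
f = -3
d(s) = 0
A = 0 (A = 0² = 0)
S(r) = -15 - 3*r (S(r) = -3*r - 15 = -15 - 3*r)
l = -165
S(A)*l = (-15 - 3*0)*(-165) = (-15 + 0)*(-165) = -15*(-165) = 2475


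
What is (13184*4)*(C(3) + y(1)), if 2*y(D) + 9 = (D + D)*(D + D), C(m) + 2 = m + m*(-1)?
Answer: -237312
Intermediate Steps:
C(m) = -2 (C(m) = -2 + (m + m*(-1)) = -2 + (m - m) = -2 + 0 = -2)
y(D) = -9/2 + 2*D² (y(D) = -9/2 + ((D + D)*(D + D))/2 = -9/2 + ((2*D)*(2*D))/2 = -9/2 + (4*D²)/2 = -9/2 + 2*D²)
(13184*4)*(C(3) + y(1)) = (13184*4)*(-2 + (-9/2 + 2*1²)) = 52736*(-2 + (-9/2 + 2*1)) = 52736*(-2 + (-9/2 + 2)) = 52736*(-2 - 5/2) = 52736*(-9/2) = -237312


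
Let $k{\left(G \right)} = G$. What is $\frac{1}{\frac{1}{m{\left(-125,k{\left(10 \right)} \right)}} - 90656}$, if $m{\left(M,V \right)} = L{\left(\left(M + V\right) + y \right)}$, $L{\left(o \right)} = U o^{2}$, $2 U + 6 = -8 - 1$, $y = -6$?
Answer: $- \frac{219615}{19909417442} \approx -1.1031 \cdot 10^{-5}$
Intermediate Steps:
$U = - \frac{15}{2}$ ($U = -3 + \frac{-8 - 1}{2} = -3 + \frac{1}{2} \left(-9\right) = -3 - \frac{9}{2} = - \frac{15}{2} \approx -7.5$)
$L{\left(o \right)} = - \frac{15 o^{2}}{2}$
$m{\left(M,V \right)} = - \frac{15 \left(-6 + M + V\right)^{2}}{2}$ ($m{\left(M,V \right)} = - \frac{15 \left(\left(M + V\right) - 6\right)^{2}}{2} = - \frac{15 \left(-6 + M + V\right)^{2}}{2}$)
$\frac{1}{\frac{1}{m{\left(-125,k{\left(10 \right)} \right)}} - 90656} = \frac{1}{\frac{1}{\left(- \frac{15}{2}\right) \left(-6 - 125 + 10\right)^{2}} - 90656} = \frac{1}{\frac{1}{\left(- \frac{15}{2}\right) \left(-121\right)^{2}} - 90656} = \frac{1}{\frac{1}{\left(- \frac{15}{2}\right) 14641} - 90656} = \frac{1}{\frac{1}{- \frac{219615}{2}} - 90656} = \frac{1}{- \frac{2}{219615} - 90656} = \frac{1}{- \frac{19909417442}{219615}} = - \frac{219615}{19909417442}$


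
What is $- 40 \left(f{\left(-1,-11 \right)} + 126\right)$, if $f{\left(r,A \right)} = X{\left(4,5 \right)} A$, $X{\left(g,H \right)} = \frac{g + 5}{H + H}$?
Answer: $-4644$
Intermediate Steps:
$X{\left(g,H \right)} = \frac{5 + g}{2 H}$
$f{\left(r,A \right)} = \frac{9 A}{10}$ ($f{\left(r,A \right)} = \frac{5 + 4}{2 \cdot 5} A = \frac{1}{2} \cdot \frac{1}{5} \cdot 9 A = \frac{9 A}{10}$)
$- 40 \left(f{\left(-1,-11 \right)} + 126\right) = - 40 \left(\frac{9}{10} \left(-11\right) + 126\right) = - 40 \left(- \frac{99}{10} + 126\right) = \left(-40\right) \frac{1161}{10} = -4644$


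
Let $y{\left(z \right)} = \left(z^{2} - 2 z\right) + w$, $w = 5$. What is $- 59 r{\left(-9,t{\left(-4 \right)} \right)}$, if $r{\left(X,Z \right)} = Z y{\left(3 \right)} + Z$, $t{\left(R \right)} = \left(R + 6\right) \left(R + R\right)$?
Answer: $8496$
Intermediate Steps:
$t{\left(R \right)} = 2 R \left(6 + R\right)$ ($t{\left(R \right)} = \left(6 + R\right) 2 R = 2 R \left(6 + R\right)$)
$y{\left(z \right)} = 5 + z^{2} - 2 z$ ($y{\left(z \right)} = \left(z^{2} - 2 z\right) + 5 = 5 + z^{2} - 2 z$)
$r{\left(X,Z \right)} = 9 Z$ ($r{\left(X,Z \right)} = Z \left(5 + 3^{2} - 6\right) + Z = Z \left(5 + 9 - 6\right) + Z = Z 8 + Z = 8 Z + Z = 9 Z$)
$- 59 r{\left(-9,t{\left(-4 \right)} \right)} = - 59 \cdot 9 \cdot 2 \left(-4\right) \left(6 - 4\right) = - 59 \cdot 9 \cdot 2 \left(-4\right) 2 = - 59 \cdot 9 \left(-16\right) = \left(-59\right) \left(-144\right) = 8496$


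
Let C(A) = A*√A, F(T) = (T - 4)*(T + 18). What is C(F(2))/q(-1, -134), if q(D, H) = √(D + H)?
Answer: -80*√6/9 ≈ -21.773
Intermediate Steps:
F(T) = (-4 + T)*(18 + T)
C(A) = A^(3/2)
C(F(2))/q(-1, -134) = (-72 + 2² + 14*2)^(3/2)/(√(-1 - 134)) = (-72 + 4 + 28)^(3/2)/(√(-135)) = (-40)^(3/2)/((3*I*√15)) = (-80*I*√10)*(-I*√15/45) = -80*√6/9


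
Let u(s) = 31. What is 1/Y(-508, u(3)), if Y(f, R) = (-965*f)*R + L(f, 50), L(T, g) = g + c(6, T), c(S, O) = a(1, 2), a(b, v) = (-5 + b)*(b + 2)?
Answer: 1/15196858 ≈ 6.5803e-8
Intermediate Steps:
a(b, v) = (-5 + b)*(2 + b)
c(S, O) = -12 (c(S, O) = -10 + 1² - 3*1 = -10 + 1 - 3 = -12)
L(T, g) = -12 + g (L(T, g) = g - 12 = -12 + g)
Y(f, R) = 38 - 965*R*f (Y(f, R) = (-965*f)*R + (-12 + 50) = -965*R*f + 38 = 38 - 965*R*f)
1/Y(-508, u(3)) = 1/(38 - 965*31*(-508)) = 1/(38 + 15196820) = 1/15196858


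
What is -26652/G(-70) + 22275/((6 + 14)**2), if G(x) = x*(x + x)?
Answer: 1038171/19600 ≈ 52.968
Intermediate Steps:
G(x) = 2*x**2 (G(x) = x*(2*x) = 2*x**2)
-26652/G(-70) + 22275/((6 + 14)**2) = -26652/(2*(-70)**2) + 22275/((6 + 14)**2) = -26652/(2*4900) + 22275/(20**2) = -26652/9800 + 22275/400 = -26652*1/9800 + 22275*(1/400) = -6663/2450 + 891/16 = 1038171/19600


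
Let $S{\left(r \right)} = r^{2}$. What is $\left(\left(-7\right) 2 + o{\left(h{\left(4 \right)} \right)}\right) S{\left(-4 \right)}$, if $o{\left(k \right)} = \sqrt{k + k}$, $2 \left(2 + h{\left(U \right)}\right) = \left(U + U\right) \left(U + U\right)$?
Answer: $-224 + 32 \sqrt{15} \approx -100.06$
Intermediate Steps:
$h{\left(U \right)} = -2 + 2 U^{2}$ ($h{\left(U \right)} = -2 + \frac{\left(U + U\right) \left(U + U\right)}{2} = -2 + \frac{2 U 2 U}{2} = -2 + \frac{4 U^{2}}{2} = -2 + 2 U^{2}$)
$o{\left(k \right)} = \sqrt{2} \sqrt{k}$ ($o{\left(k \right)} = \sqrt{2 k} = \sqrt{2} \sqrt{k}$)
$\left(\left(-7\right) 2 + o{\left(h{\left(4 \right)} \right)}\right) S{\left(-4 \right)} = \left(\left(-7\right) 2 + \sqrt{2} \sqrt{-2 + 2 \cdot 4^{2}}\right) \left(-4\right)^{2} = \left(-14 + \sqrt{2} \sqrt{-2 + 2 \cdot 16}\right) 16 = \left(-14 + \sqrt{2} \sqrt{-2 + 32}\right) 16 = \left(-14 + \sqrt{2} \sqrt{30}\right) 16 = \left(-14 + 2 \sqrt{15}\right) 16 = -224 + 32 \sqrt{15}$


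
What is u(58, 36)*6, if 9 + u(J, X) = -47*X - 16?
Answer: -10302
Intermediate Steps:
u(J, X) = -25 - 47*X (u(J, X) = -9 + (-47*X - 16) = -9 + (-16 - 47*X) = -25 - 47*X)
u(58, 36)*6 = (-25 - 47*36)*6 = (-25 - 1692)*6 = -1717*6 = -10302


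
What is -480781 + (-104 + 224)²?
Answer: -466381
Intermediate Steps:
-480781 + (-104 + 224)² = -480781 + 120² = -480781 + 14400 = -466381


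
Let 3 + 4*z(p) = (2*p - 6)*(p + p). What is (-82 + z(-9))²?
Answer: 10201/16 ≈ 637.56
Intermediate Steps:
z(p) = -¾ + p*(-6 + 2*p)/2 (z(p) = -¾ + ((2*p - 6)*(p + p))/4 = -¾ + ((-6 + 2*p)*(2*p))/4 = -¾ + (2*p*(-6 + 2*p))/4 = -¾ + p*(-6 + 2*p)/2)
(-82 + z(-9))² = (-82 + (-¾ + (-9)² - 3*(-9)))² = (-82 + (-¾ + 81 + 27))² = (-82 + 429/4)² = (101/4)² = 10201/16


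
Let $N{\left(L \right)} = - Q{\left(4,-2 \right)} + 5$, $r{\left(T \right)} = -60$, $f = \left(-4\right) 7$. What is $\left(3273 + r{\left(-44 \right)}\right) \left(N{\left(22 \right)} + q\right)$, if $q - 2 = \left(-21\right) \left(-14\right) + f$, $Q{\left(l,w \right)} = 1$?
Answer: $873936$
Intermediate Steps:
$f = -28$
$q = 268$ ($q = 2 - -266 = 2 + \left(294 - 28\right) = 2 + 266 = 268$)
$N{\left(L \right)} = 4$ ($N{\left(L \right)} = \left(-1\right) 1 + 5 = -1 + 5 = 4$)
$\left(3273 + r{\left(-44 \right)}\right) \left(N{\left(22 \right)} + q\right) = \left(3273 - 60\right) \left(4 + 268\right) = 3213 \cdot 272 = 873936$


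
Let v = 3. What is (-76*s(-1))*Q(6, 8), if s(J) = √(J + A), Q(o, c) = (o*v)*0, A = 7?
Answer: 0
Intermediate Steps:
Q(o, c) = 0 (Q(o, c) = (o*3)*0 = (3*o)*0 = 0)
s(J) = √(7 + J) (s(J) = √(J + 7) = √(7 + J))
(-76*s(-1))*Q(6, 8) = -76*√(7 - 1)*0 = -76*√6*0 = 0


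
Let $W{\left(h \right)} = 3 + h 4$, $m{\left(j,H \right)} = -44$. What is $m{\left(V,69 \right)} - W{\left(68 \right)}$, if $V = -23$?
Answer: $-319$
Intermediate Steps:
$W{\left(h \right)} = 3 + 4 h$
$m{\left(V,69 \right)} - W{\left(68 \right)} = -44 - \left(3 + 4 \cdot 68\right) = -44 - \left(3 + 272\right) = -44 - 275 = -319$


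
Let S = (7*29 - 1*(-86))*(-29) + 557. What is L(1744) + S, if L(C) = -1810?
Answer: -9634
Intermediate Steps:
S = -7824 (S = (203 + 86)*(-29) + 557 = 289*(-29) + 557 = -8381 + 557 = -7824)
L(1744) + S = -1810 - 7824 = -9634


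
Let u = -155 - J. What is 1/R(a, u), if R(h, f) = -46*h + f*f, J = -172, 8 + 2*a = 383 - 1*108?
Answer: -1/5852 ≈ -0.00017088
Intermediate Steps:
a = 267/2 (a = -4 + (383 - 1*108)/2 = -4 + (383 - 108)/2 = -4 + (1/2)*275 = -4 + 275/2 = 267/2 ≈ 133.50)
u = 17 (u = -155 - 1*(-172) = -155 + 172 = 17)
R(h, f) = f**2 - 46*h (R(h, f) = -46*h + f**2 = f**2 - 46*h)
1/R(a, u) = 1/(17**2 - 46*267/2) = 1/(289 - 6141) = 1/(-5852) = -1/5852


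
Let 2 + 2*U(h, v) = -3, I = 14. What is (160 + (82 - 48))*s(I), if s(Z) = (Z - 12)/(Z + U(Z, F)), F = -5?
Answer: 776/23 ≈ 33.739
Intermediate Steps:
U(h, v) = -5/2 (U(h, v) = -1 + (½)*(-3) = -1 - 3/2 = -5/2)
s(Z) = (-12 + Z)/(-5/2 + Z) (s(Z) = (Z - 12)/(Z - 5/2) = (-12 + Z)/(-5/2 + Z))
(160 + (82 - 48))*s(I) = (160 + (82 - 48))*(2*(-12 + 14)/(-5 + 2*14)) = (160 + 34)*(2*2/(-5 + 28)) = 194*(2*2/23) = 194*(2*(1/23)*2) = 194*(4/23) = 776/23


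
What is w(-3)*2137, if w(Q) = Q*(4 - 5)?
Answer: 6411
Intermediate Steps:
w(Q) = -Q (w(Q) = Q*(-1) = -Q)
w(-3)*2137 = -1*(-3)*2137 = 3*2137 = 6411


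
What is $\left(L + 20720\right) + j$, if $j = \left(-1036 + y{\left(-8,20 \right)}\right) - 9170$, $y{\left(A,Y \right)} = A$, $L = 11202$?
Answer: $21708$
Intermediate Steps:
$j = -10214$ ($j = \left(-1036 - 8\right) - 9170 = -1044 - 9170 = -10214$)
$\left(L + 20720\right) + j = \left(11202 + 20720\right) - 10214 = 31922 - 10214 = 21708$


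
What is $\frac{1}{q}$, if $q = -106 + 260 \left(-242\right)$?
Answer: $- \frac{1}{63026} \approx -1.5866 \cdot 10^{-5}$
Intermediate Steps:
$q = -63026$ ($q = -106 - 62920 = -63026$)
$\frac{1}{q} = \frac{1}{-63026} = - \frac{1}{63026}$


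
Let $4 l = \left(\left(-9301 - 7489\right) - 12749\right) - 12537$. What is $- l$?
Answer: $10519$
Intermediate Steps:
$l = -10519$ ($l = \frac{\left(\left(-9301 - 7489\right) - 12749\right) - 12537}{4} = \frac{\left(-16790 - 12749\right) - 12537}{4} = \frac{-29539 - 12537}{4} = \frac{1}{4} \left(-42076\right) = -10519$)
$- l = \left(-1\right) \left(-10519\right) = 10519$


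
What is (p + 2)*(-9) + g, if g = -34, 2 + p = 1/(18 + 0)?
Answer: -69/2 ≈ -34.500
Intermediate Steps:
p = -35/18 (p = -2 + 1/(18 + 0) = -2 + 1/18 = -35/18 ≈ -1.9444)
(p + 2)*(-9) + g = (-35/18 + 2)*(-9) - 34 = (1/18)*(-9) - 34 = -½ - 34 = -69/2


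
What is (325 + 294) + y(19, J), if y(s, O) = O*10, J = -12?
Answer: 499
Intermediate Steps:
y(s, O) = 10*O
(325 + 294) + y(19, J) = (325 + 294) + 10*(-12) = 619 - 120 = 499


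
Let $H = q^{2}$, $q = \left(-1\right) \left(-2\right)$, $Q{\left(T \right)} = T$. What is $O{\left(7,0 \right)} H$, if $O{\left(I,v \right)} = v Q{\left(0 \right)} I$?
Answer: $0$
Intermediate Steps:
$q = 2$
$O{\left(I,v \right)} = 0$ ($O{\left(I,v \right)} = v 0 I = 0 I = 0$)
$H = 4$ ($H = 2^{2} = 4$)
$O{\left(7,0 \right)} H = 0 \cdot 4 = 0$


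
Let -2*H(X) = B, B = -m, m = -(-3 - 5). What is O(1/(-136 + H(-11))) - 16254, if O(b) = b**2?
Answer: -283209695/17424 ≈ -16254.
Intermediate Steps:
m = 8 (m = -1*(-8) = 8)
B = -8 (B = -1*8 = -8)
H(X) = 4 (H(X) = -1/2*(-8) = 4)
O(1/(-136 + H(-11))) - 16254 = (1/(-136 + 4))**2 - 16254 = (1/(-132))**2 - 16254 = (-1/132)**2 - 16254 = 1/17424 - 16254 = -283209695/17424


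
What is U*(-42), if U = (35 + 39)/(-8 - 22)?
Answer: 518/5 ≈ 103.60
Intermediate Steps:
U = -37/15 (U = 74/(-30) = 74*(-1/30) = -37/15 ≈ -2.4667)
U*(-42) = -37/15*(-42) = 518/5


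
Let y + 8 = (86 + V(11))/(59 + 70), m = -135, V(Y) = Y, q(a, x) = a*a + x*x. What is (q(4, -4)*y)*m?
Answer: 1346400/43 ≈ 31312.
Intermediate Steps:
q(a, x) = a² + x²
y = -935/129 (y = -8 + (86 + 11)/(59 + 70) = -8 + 97/129 = -935/129 ≈ -7.2481)
(q(4, -4)*y)*m = ((4² + (-4)²)*(-935/129))*(-135) = ((16 + 16)*(-935/129))*(-135) = (32*(-935/129))*(-135) = -29920/129*(-135) = 1346400/43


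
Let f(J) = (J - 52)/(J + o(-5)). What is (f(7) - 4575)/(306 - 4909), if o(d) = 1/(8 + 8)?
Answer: 517695/520139 ≈ 0.99530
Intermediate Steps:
o(d) = 1/16
f(J) = (-52 + J)/(1/16 + J) (f(J) = (J - 52)/(J + 1/16) = (-52 + J)/(1/16 + J))
(f(7) - 4575)/(306 - 4909) = (16*(-52 + 7)/(1 + 16*7) - 4575)/(306 - 4909) = (16*(-45)/(1 + 112) - 4575)/(-4603) = (16*(-45)/113 - 4575)*(-1/4603) = (16*(1/113)*(-45) - 4575)*(-1/4603) = (-720/113 - 4575)*(-1/4603) = -517695/113*(-1/4603) = 517695/520139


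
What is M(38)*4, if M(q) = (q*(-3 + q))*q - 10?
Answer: 202120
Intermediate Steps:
M(q) = -10 + q²*(-3 + q) (M(q) = q²*(-3 + q) - 10 = -10 + q²*(-3 + q))
M(38)*4 = (-10 + 38³ - 3*38²)*4 = (-10 + 54872 - 3*1444)*4 = (-10 + 54872 - 4332)*4 = 50530*4 = 202120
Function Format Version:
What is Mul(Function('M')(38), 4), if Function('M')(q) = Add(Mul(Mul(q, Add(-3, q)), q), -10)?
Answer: 202120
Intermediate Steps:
Function('M')(q) = Add(-10, Mul(Pow(q, 2), Add(-3, q))) (Function('M')(q) = Add(Mul(Pow(q, 2), Add(-3, q)), -10) = Add(-10, Mul(Pow(q, 2), Add(-3, q))))
Mul(Function('M')(38), 4) = Mul(Add(-10, Pow(38, 3), Mul(-3, Pow(38, 2))), 4) = Mul(Add(-10, 54872, Mul(-3, 1444)), 4) = Mul(Add(-10, 54872, -4332), 4) = Mul(50530, 4) = 202120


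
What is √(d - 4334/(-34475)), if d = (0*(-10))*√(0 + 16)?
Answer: √154/35 ≈ 0.35456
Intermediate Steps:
d = 0 (d = 0*√16 = 0*4 = 0)
√(d - 4334/(-34475)) = √(0 - 4334/(-34475)) = √(0 - 4334*(-1/34475)) = √(0 + 22/175) = √(22/175) = √154/35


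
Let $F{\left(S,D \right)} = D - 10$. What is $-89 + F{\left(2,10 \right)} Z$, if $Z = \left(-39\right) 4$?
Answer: $-89$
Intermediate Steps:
$F{\left(S,D \right)} = -10 + D$
$Z = -156$
$-89 + F{\left(2,10 \right)} Z = -89 + \left(-10 + 10\right) \left(-156\right) = -89 + 0 \left(-156\right) = -89 + 0 = -89$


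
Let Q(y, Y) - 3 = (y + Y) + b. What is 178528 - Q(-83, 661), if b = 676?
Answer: 177271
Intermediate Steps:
Q(y, Y) = 679 + Y + y (Q(y, Y) = 3 + ((y + Y) + 676) = 3 + ((Y + y) + 676) = 3 + (676 + Y + y) = 679 + Y + y)
178528 - Q(-83, 661) = 178528 - (679 + 661 - 83) = 178528 - 1*1257 = 178528 - 1257 = 177271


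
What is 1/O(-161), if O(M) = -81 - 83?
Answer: -1/164 ≈ -0.0060976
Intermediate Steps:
O(M) = -164
1/O(-161) = 1/(-164) = -1/164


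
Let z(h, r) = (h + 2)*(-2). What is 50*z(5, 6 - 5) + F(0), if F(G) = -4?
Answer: -704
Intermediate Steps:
z(h, r) = -4 - 2*h (z(h, r) = (2 + h)*(-2) = -4 - 2*h)
50*z(5, 6 - 5) + F(0) = 50*(-4 - 2*5) - 4 = 50*(-4 - 10) - 4 = 50*(-14) - 4 = -700 - 4 = -704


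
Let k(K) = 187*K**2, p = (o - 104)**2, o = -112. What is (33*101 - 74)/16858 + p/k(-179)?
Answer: 20313369601/101007522286 ≈ 0.20111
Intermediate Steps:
p = 46656 (p = (-112 - 104)**2 = (-216)**2 = 46656)
(33*101 - 74)/16858 + p/k(-179) = (33*101 - 74)/16858 + 46656/((187*(-179)**2)) = (3333 - 74)*(1/16858) + 46656/((187*32041)) = 3259*(1/16858) + 46656/5991667 = 3259/16858 + 46656*(1/5991667) = 3259/16858 + 46656/5991667 = 20313369601/101007522286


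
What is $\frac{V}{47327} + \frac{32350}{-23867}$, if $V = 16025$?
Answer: $- \frac{1148559775}{1129553509} \approx -1.0168$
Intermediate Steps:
$\frac{V}{47327} + \frac{32350}{-23867} = \frac{16025}{47327} + \frac{32350}{-23867} = 16025 \cdot \frac{1}{47327} + 32350 \left(- \frac{1}{23867}\right) = \frac{16025}{47327} - \frac{32350}{23867} = - \frac{1148559775}{1129553509}$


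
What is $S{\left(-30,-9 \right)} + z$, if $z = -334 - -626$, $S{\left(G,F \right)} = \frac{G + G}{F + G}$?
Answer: $\frac{3816}{13} \approx 293.54$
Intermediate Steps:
$S{\left(G,F \right)} = \frac{2 G}{F + G}$
$z = 292$ ($z = -334 + 626 = 292$)
$S{\left(-30,-9 \right)} + z = 2 \left(-30\right) \frac{1}{-9 - 30} + 292 = 2 \left(-30\right) \frac{1}{-39} + 292 = 2 \left(-30\right) \left(- \frac{1}{39}\right) + 292 = \frac{20}{13} + 292 = \frac{3816}{13}$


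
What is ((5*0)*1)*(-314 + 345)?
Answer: 0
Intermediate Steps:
((5*0)*1)*(-314 + 345) = (0*1)*31 = 0*31 = 0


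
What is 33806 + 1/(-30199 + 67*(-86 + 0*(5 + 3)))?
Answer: 1215697565/35961 ≈ 33806.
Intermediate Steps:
33806 + 1/(-30199 + 67*(-86 + 0*(5 + 3))) = 33806 + 1/(-30199 + 67*(-86 + 0*8)) = 33806 + 1/(-30199 + 67*(-86 + 0)) = 33806 + 1/(-30199 + 67*(-86)) = 33806 + 1/(-30199 - 5762) = 33806 + 1/(-35961) = 33806 - 1/35961 = 1215697565/35961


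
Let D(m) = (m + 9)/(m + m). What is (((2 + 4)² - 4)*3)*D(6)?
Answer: 120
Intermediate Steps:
D(m) = (9 + m)/(2*m) (D(m) = (9 + m)/((2*m)) = (9 + m)*(1/(2*m)) = (9 + m)/(2*m))
(((2 + 4)² - 4)*3)*D(6) = (((2 + 4)² - 4)*3)*((½)*(9 + 6)/6) = ((6² - 4)*3)*((½)*(⅙)*15) = ((36 - 4)*3)*(5/4) = (32*3)*(5/4) = 96*(5/4) = 120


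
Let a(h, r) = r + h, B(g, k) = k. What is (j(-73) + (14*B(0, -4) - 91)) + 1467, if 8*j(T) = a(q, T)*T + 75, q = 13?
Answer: 15015/8 ≈ 1876.9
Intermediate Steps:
a(h, r) = h + r
j(T) = 75/8 + T*(13 + T)/8 (j(T) = ((13 + T)*T + 75)/8 = (T*(13 + T) + 75)/8 = (75 + T*(13 + T))/8 = 75/8 + T*(13 + T)/8)
(j(-73) + (14*B(0, -4) - 91)) + 1467 = ((75/8 + (1/8)*(-73)*(13 - 73)) + (14*(-4) - 91)) + 1467 = ((75/8 + (1/8)*(-73)*(-60)) + (-56 - 91)) + 1467 = ((75/8 + 1095/2) - 147) + 1467 = (4455/8 - 147) + 1467 = 3279/8 + 1467 = 15015/8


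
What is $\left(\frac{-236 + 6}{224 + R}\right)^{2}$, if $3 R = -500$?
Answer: $\frac{119025}{7396} \approx 16.093$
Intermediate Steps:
$R = - \frac{500}{3}$ ($R = \frac{1}{3} \left(-500\right) = - \frac{500}{3} \approx -166.67$)
$\left(\frac{-236 + 6}{224 + R}\right)^{2} = \left(\frac{-236 + 6}{224 - \frac{500}{3}}\right)^{2} = \left(- \frac{230}{\frac{172}{3}}\right)^{2} = \left(\left(-230\right) \frac{3}{172}\right)^{2} = \left(- \frac{345}{86}\right)^{2} = \frac{119025}{7396}$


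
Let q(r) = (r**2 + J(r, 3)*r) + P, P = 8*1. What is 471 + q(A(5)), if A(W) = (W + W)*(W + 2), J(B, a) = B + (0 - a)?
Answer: 10069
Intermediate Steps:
J(B, a) = B - a
P = 8
A(W) = 2*W*(2 + W) (A(W) = (2*W)*(2 + W) = 2*W*(2 + W))
q(r) = 8 + r**2 + r*(-3 + r) (q(r) = (r**2 + (r - 1*3)*r) + 8 = (r**2 + (r - 3)*r) + 8 = (r**2 + (-3 + r)*r) + 8 = (r**2 + r*(-3 + r)) + 8 = 8 + r**2 + r*(-3 + r))
471 + q(A(5)) = 471 + (8 + (2*5*(2 + 5))**2 + (2*5*(2 + 5))*(-3 + 2*5*(2 + 5))) = 471 + (8 + (2*5*7)**2 + (2*5*7)*(-3 + 2*5*7)) = 471 + (8 + 70**2 + 70*(-3 + 70)) = 471 + (8 + 4900 + 70*67) = 471 + (8 + 4900 + 4690) = 471 + 9598 = 10069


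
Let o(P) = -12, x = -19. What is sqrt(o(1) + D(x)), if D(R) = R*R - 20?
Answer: sqrt(329) ≈ 18.138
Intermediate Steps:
D(R) = -20 + R**2 (D(R) = R**2 - 20 = -20 + R**2)
sqrt(o(1) + D(x)) = sqrt(-12 + (-20 + (-19)**2)) = sqrt(-12 + (-20 + 361)) = sqrt(-12 + 341) = sqrt(329)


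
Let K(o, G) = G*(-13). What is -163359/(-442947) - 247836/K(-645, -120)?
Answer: -3042315907/19194370 ≈ -158.50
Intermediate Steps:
K(o, G) = -13*G
-163359/(-442947) - 247836/K(-645, -120) = -163359/(-442947) - 247836/((-13*(-120))) = -163359*(-1/442947) - 247836/1560 = 54453/147649 - 247836*1/1560 = 54453/147649 - 20653/130 = -3042315907/19194370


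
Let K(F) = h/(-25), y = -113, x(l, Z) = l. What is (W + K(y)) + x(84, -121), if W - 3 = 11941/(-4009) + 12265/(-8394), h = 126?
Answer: 65216939279/841288650 ≈ 77.520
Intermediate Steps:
K(F) = -126/25 (K(F) = 126/(-25) = 126*(-1/25) = -126/25)
W = -48448501/33651546 (W = 3 + (11941/(-4009) + 12265/(-8394)) = 3 + (11941*(-1/4009) + 12265*(-1/8394)) = 3 + (-11941/4009 - 12265/8394) = 3 - 149403139/33651546 = -48448501/33651546 ≈ -1.4397)
(W + K(y)) + x(84, -121) = (-48448501/33651546 - 126/25) + 84 = -5451307321/841288650 + 84 = 65216939279/841288650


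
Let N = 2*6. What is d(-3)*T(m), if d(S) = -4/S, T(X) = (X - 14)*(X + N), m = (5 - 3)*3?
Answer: -192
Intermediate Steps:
N = 12
m = 6 (m = 2*3 = 6)
T(X) = (-14 + X)*(12 + X) (T(X) = (X - 14)*(X + 12) = (-14 + X)*(12 + X))
d(-3)*T(m) = (-4/(-3))*(-168 + 6² - 2*6) = (-4*(-⅓))*(-168 + 36 - 12) = (4/3)*(-144) = -192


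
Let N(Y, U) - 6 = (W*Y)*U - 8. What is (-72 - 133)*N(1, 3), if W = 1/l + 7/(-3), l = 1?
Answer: 1230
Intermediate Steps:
W = -4/3 (W = 1/1 + 7/(-3) = 1*1 + 7*(-1/3) = 1 - 7/3 = -4/3 ≈ -1.3333)
N(Y, U) = -2 - 4*U*Y/3 (N(Y, U) = 6 + ((-4*Y/3)*U - 8) = 6 + (-4*U*Y/3 - 8) = 6 + (-8 - 4*U*Y/3) = -2 - 4*U*Y/3)
(-72 - 133)*N(1, 3) = (-72 - 133)*(-2 - 4/3*3*1) = -205*(-2 - 4) = -205*(-6) = 1230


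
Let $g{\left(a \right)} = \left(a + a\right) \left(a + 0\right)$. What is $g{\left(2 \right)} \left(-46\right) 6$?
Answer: $-2208$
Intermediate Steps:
$g{\left(a \right)} = 2 a^{2}$ ($g{\left(a \right)} = 2 a a = 2 a^{2}$)
$g{\left(2 \right)} \left(-46\right) 6 = 2 \cdot 2^{2} \left(-46\right) 6 = 2 \cdot 4 \left(-46\right) 6 = 8 \left(-46\right) 6 = \left(-368\right) 6 = -2208$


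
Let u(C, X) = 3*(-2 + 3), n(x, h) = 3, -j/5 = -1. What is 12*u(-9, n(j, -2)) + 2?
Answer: 38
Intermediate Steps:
j = 5 (j = -5*(-1) = 5)
u(C, X) = 3 (u(C, X) = 3*1 = 3)
12*u(-9, n(j, -2)) + 2 = 12*3 + 2 = 36 + 2 = 38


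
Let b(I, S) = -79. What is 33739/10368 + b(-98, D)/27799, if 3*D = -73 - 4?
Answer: 937091389/288220032 ≈ 3.2513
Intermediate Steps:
D = -77/3 (D = (-73 - 4)/3 = (⅓)*(-77) = -77/3 ≈ -25.667)
33739/10368 + b(-98, D)/27799 = 33739/10368 - 79/27799 = 937091389/288220032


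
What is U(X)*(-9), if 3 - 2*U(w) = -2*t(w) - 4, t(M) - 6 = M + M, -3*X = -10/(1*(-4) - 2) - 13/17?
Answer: -2723/34 ≈ -80.088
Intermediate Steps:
X = -46/153 (X = -(-10/(1*(-4) - 2) - 13/17)/3 = -(-10/(-4 - 2) - 13*1/17)/3 = -(-10/(-6) - 13/17)/3 = -(-10*(-1/6) - 13/17)/3 = -(5/3 - 13/17)/3 = -1/3*46/51 = -46/153 ≈ -0.30065)
t(M) = 6 + 2*M (t(M) = 6 + (M + M) = 6 + 2*M)
U(w) = 19/2 + 2*w (U(w) = 3/2 - (-2*(6 + 2*w) - 4)/2 = 3/2 - ((-12 - 4*w) - 4)/2 = 3/2 - (-16 - 4*w)/2 = 3/2 + (8 + 2*w) = 19/2 + 2*w)
U(X)*(-9) = (19/2 + 2*(-46/153))*(-9) = (19/2 - 92/153)*(-9) = (2723/306)*(-9) = -2723/34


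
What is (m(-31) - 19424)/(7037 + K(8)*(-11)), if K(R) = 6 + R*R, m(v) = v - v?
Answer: -19424/6267 ≈ -3.0994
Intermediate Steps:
m(v) = 0
K(R) = 6 + R**2
(m(-31) - 19424)/(7037 + K(8)*(-11)) = (0 - 19424)/(7037 + (6 + 8**2)*(-11)) = -19424/(7037 + (6 + 64)*(-11)) = -19424/(7037 + 70*(-11)) = -19424/(7037 - 770) = -19424/6267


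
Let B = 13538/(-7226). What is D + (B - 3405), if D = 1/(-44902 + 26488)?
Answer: -226658555689/66529782 ≈ -3406.9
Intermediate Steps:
D = -1/18414 (D = 1/(-18414) = -1/18414 ≈ -5.4307e-5)
B = -6769/3613 (B = 13538*(-1/7226) = -6769/3613 ≈ -1.8735)
D + (B - 3405) = -1/18414 + (-6769/3613 - 3405) = -1/18414 - 12309034/3613 = -226658555689/66529782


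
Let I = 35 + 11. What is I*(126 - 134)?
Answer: -368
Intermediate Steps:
I = 46
I*(126 - 134) = 46*(126 - 134) = 46*(-8) = -368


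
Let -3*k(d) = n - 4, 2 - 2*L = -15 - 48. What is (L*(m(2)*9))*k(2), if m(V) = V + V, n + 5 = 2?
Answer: 2730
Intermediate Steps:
n = -3 (n = -5 + 2 = -3)
L = 65/2 (L = 1 - (-15 - 48)/2 = 1 - 1/2*(-63) = 1 + 63/2 = 65/2 ≈ 32.500)
m(V) = 2*V
k(d) = 7/3 (k(d) = -(-3 - 4)/3 = -1/3*(-7) = 7/3)
(L*(m(2)*9))*k(2) = (65*((2*2)*9)/2)*(7/3) = (65*(4*9)/2)*(7/3) = ((65/2)*36)*(7/3) = 1170*(7/3) = 2730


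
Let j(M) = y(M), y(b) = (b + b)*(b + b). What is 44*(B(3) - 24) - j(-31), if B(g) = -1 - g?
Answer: -5076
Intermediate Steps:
y(b) = 4*b² (y(b) = (2*b)*(2*b) = 4*b²)
j(M) = 4*M²
44*(B(3) - 24) - j(-31) = 44*((-1 - 1*3) - 24) - 4*(-31)² = 44*((-1 - 3) - 24) - 4*961 = 44*(-4 - 24) - 1*3844 = 44*(-28) - 3844 = -1232 - 3844 = -5076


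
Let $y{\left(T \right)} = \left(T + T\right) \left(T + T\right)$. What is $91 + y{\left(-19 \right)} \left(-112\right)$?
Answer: $-161637$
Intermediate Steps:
$y{\left(T \right)} = 4 T^{2}$ ($y{\left(T \right)} = 2 T 2 T = 4 T^{2}$)
$91 + y{\left(-19 \right)} \left(-112\right) = 91 + 4 \left(-19\right)^{2} \left(-112\right) = 91 + 4 \cdot 361 \left(-112\right) = 91 + 1444 \left(-112\right) = 91 - 161728 = -161637$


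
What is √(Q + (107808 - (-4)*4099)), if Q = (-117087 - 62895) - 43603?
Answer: I*√99381 ≈ 315.25*I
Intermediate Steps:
Q = -223585 (Q = -179982 - 43603 = -223585)
√(Q + (107808 - (-4)*4099)) = √(-223585 + (107808 - (-4)*4099)) = √(-223585 + (107808 - 1*(-16396))) = √(-223585 + (107808 + 16396)) = √(-223585 + 124204) = √(-99381) = I*√99381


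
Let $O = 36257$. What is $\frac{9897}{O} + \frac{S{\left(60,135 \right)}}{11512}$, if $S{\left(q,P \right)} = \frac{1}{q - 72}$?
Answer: $\frac{1367174911}{5008687008} \approx 0.27296$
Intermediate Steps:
$S{\left(q,P \right)} = \frac{1}{-72 + q}$
$\frac{9897}{O} + \frac{S{\left(60,135 \right)}}{11512} = \frac{9897}{36257} + \frac{1}{\left(-72 + 60\right) 11512} = 9897 \cdot \frac{1}{36257} + \frac{1}{-12} \cdot \frac{1}{11512} = \frac{9897}{36257} - \frac{1}{138144} = \frac{1367174911}{5008687008}$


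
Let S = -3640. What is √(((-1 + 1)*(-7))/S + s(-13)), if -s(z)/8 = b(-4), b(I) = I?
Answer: 4*√2 ≈ 5.6569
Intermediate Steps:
s(z) = 32 (s(z) = -8*(-4) = 32)
√(((-1 + 1)*(-7))/S + s(-13)) = √(((-1 + 1)*(-7))/(-3640) + 32) = √((0*(-7))*(-1/3640) + 32) = √(0*(-1/3640) + 32) = √(0 + 32) = √32 = 4*√2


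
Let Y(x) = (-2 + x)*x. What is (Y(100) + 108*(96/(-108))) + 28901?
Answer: 38605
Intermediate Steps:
Y(x) = x*(-2 + x)
(Y(100) + 108*(96/(-108))) + 28901 = (100*(-2 + 100) + 108*(96/(-108))) + 28901 = (100*98 + 108*(96*(-1/108))) + 28901 = (9800 + 108*(-8/9)) + 28901 = (9800 - 96) + 28901 = 9704 + 28901 = 38605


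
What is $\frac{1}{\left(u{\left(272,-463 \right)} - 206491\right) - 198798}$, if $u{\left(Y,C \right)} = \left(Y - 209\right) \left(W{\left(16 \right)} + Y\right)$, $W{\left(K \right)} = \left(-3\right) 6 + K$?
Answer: $- \frac{1}{388279} \approx -2.5755 \cdot 10^{-6}$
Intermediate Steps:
$W{\left(K \right)} = -18 + K$
$u{\left(Y,C \right)} = \left(-209 + Y\right) \left(-2 + Y\right)$ ($u{\left(Y,C \right)} = \left(Y - 209\right) \left(\left(-18 + 16\right) + Y\right) = \left(-209 + Y\right) \left(-2 + Y\right)$)
$\frac{1}{\left(u{\left(272,-463 \right)} - 206491\right) - 198798} = \frac{1}{\left(\left(418 + 272^{2} - 57392\right) - 206491\right) - 198798} = \frac{1}{\left(\left(418 + 73984 - 57392\right) - 206491\right) - 198798} = \frac{1}{\left(17010 - 206491\right) - 198798} = \frac{1}{-189481 - 198798} = \frac{1}{-388279} = - \frac{1}{388279}$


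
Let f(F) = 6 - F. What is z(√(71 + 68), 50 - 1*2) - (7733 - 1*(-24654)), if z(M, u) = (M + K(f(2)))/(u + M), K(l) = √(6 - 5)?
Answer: -70117946/2165 + 47*√139/2165 ≈ -32387.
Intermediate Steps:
K(l) = 1 (K(l) = √1 = 1)
z(M, u) = (1 + M)/(M + u) (z(M, u) = (M + 1)/(u + M) = (1 + M)/(M + u))
z(√(71 + 68), 50 - 1*2) - (7733 - 1*(-24654)) = (1 + √(71 + 68))/(√(71 + 68) + (50 - 1*2)) - (7733 - 1*(-24654)) = (1 + √139)/(√139 + (50 - 2)) - (7733 + 24654) = (1 + √139)/(√139 + 48) - 1*32387 = (1 + √139)/(48 + √139) - 32387 = -32387 + (1 + √139)/(48 + √139)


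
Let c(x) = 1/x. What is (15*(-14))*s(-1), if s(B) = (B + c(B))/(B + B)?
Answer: -210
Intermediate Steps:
s(B) = (B + 1/B)/(2*B) (s(B) = (B + 1/B)/(B + B) = (B + 1/B)/((2*B)) = (B + 1/B)*(1/(2*B)) = (B + 1/B)/(2*B))
(15*(-14))*s(-1) = (15*(-14))*((½)*(1 + (-1)²)/(-1)²) = -105*(1 + 1) = -105*2 = -210*1 = -210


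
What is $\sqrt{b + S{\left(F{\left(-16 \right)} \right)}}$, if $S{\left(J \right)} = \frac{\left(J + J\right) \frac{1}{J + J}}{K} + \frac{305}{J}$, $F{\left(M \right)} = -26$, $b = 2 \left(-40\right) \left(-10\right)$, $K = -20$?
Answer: $\frac{\sqrt{13320905}}{130} \approx 28.075$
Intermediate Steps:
$b = 800$ ($b = \left(-80\right) \left(-10\right) = 800$)
$S{\left(J \right)} = - \frac{1}{20} + \frac{305}{J}$ ($S{\left(J \right)} = \frac{\left(J + J\right) \frac{1}{J + J}}{-20} + \frac{305}{J} = \frac{2 J}{2 J} \left(- \frac{1}{20}\right) + \frac{305}{J} = 2 J \frac{1}{2 J} \left(- \frac{1}{20}\right) + \frac{305}{J} = 1 \left(- \frac{1}{20}\right) + \frac{305}{J} = - \frac{1}{20} + \frac{305}{J}$)
$\sqrt{b + S{\left(F{\left(-16 \right)} \right)}} = \sqrt{800 + \frac{6100 - -26}{20 \left(-26\right)}} = \sqrt{800 + \frac{1}{20} \left(- \frac{1}{26}\right) \left(6100 + 26\right)} = \sqrt{800 + \frac{1}{20} \left(- \frac{1}{26}\right) 6126} = \sqrt{800 - \frac{3063}{260}} = \sqrt{\frac{204937}{260}} = \frac{\sqrt{13320905}}{130}$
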